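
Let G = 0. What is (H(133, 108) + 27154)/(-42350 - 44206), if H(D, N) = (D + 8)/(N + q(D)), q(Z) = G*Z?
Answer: -977591/3116016 ≈ -0.31373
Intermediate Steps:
q(Z) = 0 (q(Z) = 0*Z = 0)
H(D, N) = (8 + D)/N (H(D, N) = (D + 8)/(N + 0) = (8 + D)/N)
(H(133, 108) + 27154)/(-42350 - 44206) = ((8 + 133)/108 + 27154)/(-42350 - 44206) = ((1/108)*141 + 27154)/(-86556) = (47/36 + 27154)*(-1/86556) = (977591/36)*(-1/86556) = -977591/3116016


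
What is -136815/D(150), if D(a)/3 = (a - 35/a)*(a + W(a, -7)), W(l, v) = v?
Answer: -1368150/642499 ≈ -2.1294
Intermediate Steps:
D(a) = 3*(-7 + a)*(a - 35/a) (D(a) = 3*((a - 35/a)*(a - 7)) = 3*((a - 35/a)*(-7 + a)) = 3*((-7 + a)*(a - 35/a)) = 3*(-7 + a)*(a - 35/a))
-136815/D(150) = -136815/(-105 - 21*150 + 3*150² + 735/150) = -136815/(-105 - 3150 + 3*22500 + 735*(1/150)) = -136815/(-105 - 3150 + 67500 + 49/10) = -136815/642499/10 = -136815*10/642499 = -1368150/642499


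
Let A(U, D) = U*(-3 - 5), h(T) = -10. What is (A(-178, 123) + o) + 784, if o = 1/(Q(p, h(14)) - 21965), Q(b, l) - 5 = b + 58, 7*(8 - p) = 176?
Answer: 338782265/153434 ≈ 2208.0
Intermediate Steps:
p = -120/7 (p = 8 - 1/7*176 = 8 - 176/7 = -120/7 ≈ -17.143)
Q(b, l) = 63 + b (Q(b, l) = 5 + (b + 58) = 5 + (58 + b) = 63 + b)
A(U, D) = -8*U (A(U, D) = U*(-8) = -8*U)
o = -7/153434 (o = 1/((63 - 120/7) - 21965) = 1/(321/7 - 21965) = 1/(-153434/7) = -7/153434 ≈ -4.5622e-5)
(A(-178, 123) + o) + 784 = (-8*(-178) - 7/153434) + 784 = (1424 - 7/153434) + 784 = 218490009/153434 + 784 = 338782265/153434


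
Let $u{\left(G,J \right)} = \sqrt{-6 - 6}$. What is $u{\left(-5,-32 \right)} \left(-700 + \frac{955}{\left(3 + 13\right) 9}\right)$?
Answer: $- \frac{99845 i \sqrt{3}}{72} \approx - 2401.9 i$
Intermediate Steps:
$u{\left(G,J \right)} = 2 i \sqrt{3}$ ($u{\left(G,J \right)} = \sqrt{-12} = 2 i \sqrt{3}$)
$u{\left(-5,-32 \right)} \left(-700 + \frac{955}{\left(3 + 13\right) 9}\right) = 2 i \sqrt{3} \left(-700 + \frac{955}{\left(3 + 13\right) 9}\right) = 2 i \sqrt{3} \left(-700 + \frac{955}{16 \cdot 9}\right) = 2 i \sqrt{3} \left(-700 + \frac{955}{144}\right) = 2 i \sqrt{3} \left(- \frac{99845}{144}\right) = - \frac{99845 i \sqrt{3}}{72}$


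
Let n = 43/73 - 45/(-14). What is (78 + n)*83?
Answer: 6939049/1022 ≈ 6789.7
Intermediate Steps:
n = 3887/1022 (n = 43*(1/73) - 45*(-1/14) = 43/73 + 45/14 = 3887/1022 ≈ 3.8033)
(78 + n)*83 = (78 + 3887/1022)*83 = (83603/1022)*83 = 6939049/1022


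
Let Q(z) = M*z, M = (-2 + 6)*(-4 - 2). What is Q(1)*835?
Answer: -20040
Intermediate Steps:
M = -24 (M = 4*(-6) = -24)
Q(z) = -24*z
Q(1)*835 = -24*1*835 = -24*835 = -20040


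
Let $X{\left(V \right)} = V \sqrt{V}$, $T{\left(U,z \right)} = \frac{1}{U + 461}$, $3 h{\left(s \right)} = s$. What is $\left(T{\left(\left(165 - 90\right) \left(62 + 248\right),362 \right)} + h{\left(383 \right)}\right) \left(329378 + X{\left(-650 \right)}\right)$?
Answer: $\frac{2991185701448}{71133} - \frac{29514277000 i \sqrt{26}}{71133} \approx 4.2051 \cdot 10^{7} - 2.1157 \cdot 10^{6} i$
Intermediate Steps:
$h{\left(s \right)} = \frac{s}{3}$
$T{\left(U,z \right)} = \frac{1}{461 + U}$
$X{\left(V \right)} = V^{\frac{3}{2}}$
$\left(T{\left(\left(165 - 90\right) \left(62 + 248\right),362 \right)} + h{\left(383 \right)}\right) \left(329378 + X{\left(-650 \right)}\right) = \left(\frac{1}{461 + \left(165 - 90\right) \left(62 + 248\right)} + \frac{1}{3} \cdot 383\right) \left(329378 + \left(-650\right)^{\frac{3}{2}}\right) = \left(\frac{1}{461 + 75 \cdot 310} + \frac{383}{3}\right) \left(329378 - 3250 i \sqrt{26}\right) = \left(\frac{1}{461 + 23250} + \frac{383}{3}\right) \left(329378 - 3250 i \sqrt{26}\right) = \left(\frac{1}{23711} + \frac{383}{3}\right) \left(329378 - 3250 i \sqrt{26}\right) = \frac{9081316 \left(329378 - 3250 i \sqrt{26}\right)}{71133} = \frac{2991185701448}{71133} - \frac{29514277000 i \sqrt{26}}{71133}$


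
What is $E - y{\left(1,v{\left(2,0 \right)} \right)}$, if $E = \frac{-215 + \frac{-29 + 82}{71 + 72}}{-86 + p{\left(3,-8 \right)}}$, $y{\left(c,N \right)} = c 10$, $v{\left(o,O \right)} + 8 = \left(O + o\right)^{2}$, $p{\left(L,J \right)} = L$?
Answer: $- \frac{87998}{11869} \approx -7.4141$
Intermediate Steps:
$v{\left(o,O \right)} = -8 + \left(O + o\right)^{2}$
$y{\left(c,N \right)} = 10 c$
$E = \frac{30692}{11869}$ ($E = \frac{-215 + \frac{-29 + 82}{71 + 72}}{-86 + 3} = \frac{-215 + \frac{53}{143}}{-83} = \left(-215 + 53 \cdot \frac{1}{143}\right) \left(- \frac{1}{83}\right) = \left(-215 + \frac{53}{143}\right) \left(- \frac{1}{83}\right) = \left(- \frac{30692}{143}\right) \left(- \frac{1}{83}\right) = \frac{30692}{11869} \approx 2.5859$)
$E - y{\left(1,v{\left(2,0 \right)} \right)} = \frac{30692}{11869} - 10 \cdot 1 = \frac{30692}{11869} - 10 = - \frac{87998}{11869}$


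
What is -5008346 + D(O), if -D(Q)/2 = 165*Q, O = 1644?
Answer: -5550866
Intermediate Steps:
D(Q) = -330*Q
-5008346 + D(O) = -5008346 - 330*1644 = -5008346 - 542520 = -5550866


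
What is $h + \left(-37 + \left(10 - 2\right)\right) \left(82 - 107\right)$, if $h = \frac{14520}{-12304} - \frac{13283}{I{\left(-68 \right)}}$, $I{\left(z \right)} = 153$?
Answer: $\frac{149895701}{235314} \approx 637.0$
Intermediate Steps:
$h = - \frac{20706949}{235314}$ ($h = \frac{14520}{-12304} - \frac{13283}{153} = 14520 \left(- \frac{1}{12304}\right) - \frac{13283}{153} = - \frac{1815}{1538} - \frac{13283}{153} = - \frac{20706949}{235314} \approx -87.997$)
$h + \left(-37 + \left(10 - 2\right)\right) \left(82 - 107\right) = - \frac{20706949}{235314} + \left(-37 + \left(10 - 2\right)\right) \left(82 - 107\right) = - \frac{20706949}{235314} + \left(-37 + \left(10 - 2\right)\right) \left(-25\right) = - \frac{20706949}{235314} + \left(-37 + 8\right) \left(-25\right) = - \frac{20706949}{235314} - -725 = - \frac{20706949}{235314} + 725 = \frac{149895701}{235314}$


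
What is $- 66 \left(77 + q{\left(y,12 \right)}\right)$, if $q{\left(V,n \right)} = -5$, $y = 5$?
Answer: $-4752$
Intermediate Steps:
$- 66 \left(77 + q{\left(y,12 \right)}\right) = - 66 \left(77 - 5\right) = \left(-66\right) 72 = -4752$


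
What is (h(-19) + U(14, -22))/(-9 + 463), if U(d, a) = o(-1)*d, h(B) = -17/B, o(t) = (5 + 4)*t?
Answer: -2377/8626 ≈ -0.27556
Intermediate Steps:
o(t) = 9*t
U(d, a) = -9*d (U(d, a) = (9*(-1))*d = -9*d)
(h(-19) + U(14, -22))/(-9 + 463) = (-17/(-19) - 9*14)/(-9 + 463) = (-17*(-1/19) - 126)/454 = (17/19 - 126)*(1/454) = -2377/19*1/454 = -2377/8626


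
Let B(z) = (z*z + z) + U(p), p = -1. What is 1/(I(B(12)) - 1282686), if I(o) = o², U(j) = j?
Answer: -1/1258661 ≈ -7.9450e-7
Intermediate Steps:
B(z) = -1 + z + z² (B(z) = (z*z + z) - 1 = (z² + z) - 1 = (z + z²) - 1 = -1 + z + z²)
1/(I(B(12)) - 1282686) = 1/((-1 + 12 + 12²)² - 1282686) = 1/((-1 + 12 + 144)² - 1282686) = 1/(155² - 1282686) = 1/(24025 - 1282686) = 1/(-1258661) = -1/1258661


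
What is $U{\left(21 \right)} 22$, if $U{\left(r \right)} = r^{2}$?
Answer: $9702$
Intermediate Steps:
$U{\left(21 \right)} 22 = 21^{2} \cdot 22 = 441 \cdot 22 = 9702$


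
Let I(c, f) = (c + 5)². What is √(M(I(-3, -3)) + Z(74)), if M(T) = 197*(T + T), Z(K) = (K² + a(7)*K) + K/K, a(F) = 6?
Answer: 21*√17 ≈ 86.585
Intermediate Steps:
I(c, f) = (5 + c)²
Z(K) = 1 + K² + 6*K (Z(K) = (K² + 6*K) + K/K = (K² + 6*K) + 1 = 1 + K² + 6*K)
M(T) = 394*T (M(T) = 197*(2*T) = 394*T)
√(M(I(-3, -3)) + Z(74)) = √(394*(5 - 3)² + (1 + 74² + 6*74)) = √(394*2² + (1 + 5476 + 444)) = √(394*4 + 5921) = √(1576 + 5921) = √7497 = 21*√17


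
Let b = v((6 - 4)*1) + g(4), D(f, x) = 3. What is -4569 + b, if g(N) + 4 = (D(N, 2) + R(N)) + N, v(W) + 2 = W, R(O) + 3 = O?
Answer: -4565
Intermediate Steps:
R(O) = -3 + O
v(W) = -2 + W
g(N) = -4 + 2*N (g(N) = -4 + ((3 + (-3 + N)) + N) = -4 + (N + N) = -4 + 2*N)
b = 4 (b = (-2 + (6 - 4)*1) + (-4 + 2*4) = (-2 + 2*1) + (-4 + 8) = (-2 + 2) + 4 = 0 + 4 = 4)
-4569 + b = -4569 + 4 = -4565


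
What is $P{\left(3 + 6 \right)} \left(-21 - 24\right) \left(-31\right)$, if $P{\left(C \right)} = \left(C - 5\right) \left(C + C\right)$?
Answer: $100440$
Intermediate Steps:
$P{\left(C \right)} = 2 C \left(-5 + C\right)$ ($P{\left(C \right)} = \left(-5 + C\right) 2 C = 2 C \left(-5 + C\right)$)
$P{\left(3 + 6 \right)} \left(-21 - 24\right) \left(-31\right) = 2 \left(3 + 6\right) \left(-5 + \left(3 + 6\right)\right) \left(-21 - 24\right) \left(-31\right) = 2 \cdot 9 \left(-5 + 9\right) \left(-21 - 24\right) \left(-31\right) = 2 \cdot 9 \cdot 4 \left(-45\right) \left(-31\right) = 72 \left(-45\right) \left(-31\right) = \left(-3240\right) \left(-31\right) = 100440$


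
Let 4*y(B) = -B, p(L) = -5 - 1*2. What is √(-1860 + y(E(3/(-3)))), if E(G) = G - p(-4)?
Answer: I*√7446/2 ≈ 43.145*I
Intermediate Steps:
p(L) = -7 (p(L) = -5 - 2 = -7)
E(G) = 7 + G (E(G) = G - 1*(-7) = G + 7 = 7 + G)
y(B) = -B/4 (y(B) = (-B)/4 = -B/4)
√(-1860 + y(E(3/(-3)))) = √(-1860 - (7 + 3/(-3))/4) = √(-1860 - (7 + 3*(-⅓))/4) = √(-1860 - (7 - 1)/4) = √(-1860 - ¼*6) = √(-1860 - 3/2) = √(-3723/2) = I*√7446/2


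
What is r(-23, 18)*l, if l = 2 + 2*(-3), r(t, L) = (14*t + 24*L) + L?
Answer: -512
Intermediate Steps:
r(t, L) = 14*t + 25*L
l = -4 (l = 2 - 6 = -4)
r(-23, 18)*l = (14*(-23) + 25*18)*(-4) = (-322 + 450)*(-4) = 128*(-4) = -512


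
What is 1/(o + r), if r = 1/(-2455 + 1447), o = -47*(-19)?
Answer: 1008/900143 ≈ 0.0011198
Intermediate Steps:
o = 893
r = -1/1008 (r = 1/(-1008) = -1/1008 ≈ -0.00099206)
1/(o + r) = 1/(893 - 1/1008) = 1/(900143/1008) = 1008/900143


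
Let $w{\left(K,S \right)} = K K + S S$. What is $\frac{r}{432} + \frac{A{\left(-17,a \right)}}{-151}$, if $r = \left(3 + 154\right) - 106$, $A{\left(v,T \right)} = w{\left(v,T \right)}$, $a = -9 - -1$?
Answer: $- \frac{48265}{21744} \approx -2.2197$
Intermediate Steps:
$w{\left(K,S \right)} = K^{2} + S^{2}$
$a = -8$ ($a = -9 + 1 = -8$)
$A{\left(v,T \right)} = T^{2} + v^{2}$ ($A{\left(v,T \right)} = v^{2} + T^{2} = T^{2} + v^{2}$)
$r = 51$ ($r = 157 - 106 = 51$)
$\frac{r}{432} + \frac{A{\left(-17,a \right)}}{-151} = \frac{51}{432} + \frac{\left(-8\right)^{2} + \left(-17\right)^{2}}{-151} = 51 \cdot \frac{1}{432} + \left(64 + 289\right) \left(- \frac{1}{151}\right) = \frac{17}{144} + 353 \left(- \frac{1}{151}\right) = \frac{17}{144} - \frac{353}{151} = - \frac{48265}{21744}$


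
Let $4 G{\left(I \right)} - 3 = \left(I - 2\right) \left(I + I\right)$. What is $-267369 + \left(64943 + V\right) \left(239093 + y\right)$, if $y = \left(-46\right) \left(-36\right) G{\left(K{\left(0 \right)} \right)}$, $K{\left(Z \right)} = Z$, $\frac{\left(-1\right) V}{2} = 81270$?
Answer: $-23456242364$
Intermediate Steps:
$V = -162540$ ($V = \left(-2\right) 81270 = -162540$)
$G{\left(I \right)} = \frac{3}{4} + \frac{I \left(-2 + I\right)}{2}$ ($G{\left(I \right)} = \frac{3}{4} + \frac{\left(I - 2\right) \left(I + I\right)}{4} = \frac{3}{4} + \frac{\left(-2 + I\right) 2 I}{4} = \frac{3}{4} + \frac{2 I \left(-2 + I\right)}{4} = \frac{3}{4} + \frac{I \left(-2 + I\right)}{2}$)
$y = 1242$ ($y = \left(-46\right) \left(-36\right) \left(\frac{3}{4} + \frac{0^{2}}{2} - 0\right) = 1656 \left(\frac{3}{4} + \frac{1}{2} \cdot 0 + 0\right) = 1656 \left(\frac{3}{4} + 0 + 0\right) = 1656 \cdot \frac{3}{4} = 1242$)
$-267369 + \left(64943 + V\right) \left(239093 + y\right) = -267369 + \left(64943 - 162540\right) \left(239093 + 1242\right) = -267369 - 23455974995 = -23456242364$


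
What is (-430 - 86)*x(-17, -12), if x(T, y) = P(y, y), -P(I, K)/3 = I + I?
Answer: -37152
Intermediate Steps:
P(I, K) = -6*I (P(I, K) = -3*(I + I) = -6*I)
x(T, y) = -6*y
(-430 - 86)*x(-17, -12) = (-430 - 86)*(-6*(-12)) = -516*72 = -37152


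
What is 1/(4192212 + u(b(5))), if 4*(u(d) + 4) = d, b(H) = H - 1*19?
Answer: 2/8384409 ≈ 2.3854e-7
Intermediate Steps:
b(H) = -19 + H (b(H) = H - 19 = -19 + H)
u(d) = -4 + d/4
1/(4192212 + u(b(5))) = 1/(4192212 + (-4 + (-19 + 5)/4)) = 1/(4192212 + (-4 + (1/4)*(-14))) = 1/(4192212 + (-4 - 7/2)) = 1/(4192212 - 15/2) = 1/(8384409/2) = 2/8384409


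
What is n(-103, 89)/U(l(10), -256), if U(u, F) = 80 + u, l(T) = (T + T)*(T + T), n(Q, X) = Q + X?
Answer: -7/240 ≈ -0.029167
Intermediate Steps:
l(T) = 4*T² (l(T) = (2*T)*(2*T) = 4*T²)
n(-103, 89)/U(l(10), -256) = (-103 + 89)/(80 + 4*10²) = -14/(80 + 4*100) = -14/(80 + 400) = -14/480 = -14*1/480 = -7/240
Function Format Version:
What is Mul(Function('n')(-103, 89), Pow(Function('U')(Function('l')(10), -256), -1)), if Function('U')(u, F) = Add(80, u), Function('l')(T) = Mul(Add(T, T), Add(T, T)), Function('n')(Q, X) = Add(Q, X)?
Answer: Rational(-7, 240) ≈ -0.029167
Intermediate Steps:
Function('l')(T) = Mul(4, Pow(T, 2)) (Function('l')(T) = Mul(Mul(2, T), Mul(2, T)) = Mul(4, Pow(T, 2)))
Mul(Function('n')(-103, 89), Pow(Function('U')(Function('l')(10), -256), -1)) = Mul(Add(-103, 89), Pow(Add(80, Mul(4, Pow(10, 2))), -1)) = Mul(-14, Pow(Add(80, Mul(4, 100)), -1)) = Mul(-14, Pow(Add(80, 400), -1)) = Mul(-14, Pow(480, -1)) = Mul(-14, Rational(1, 480)) = Rational(-7, 240)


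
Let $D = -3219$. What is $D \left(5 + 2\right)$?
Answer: $-22533$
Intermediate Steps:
$D \left(5 + 2\right) = - 3219 \left(5 + 2\right) = \left(-3219\right) 7 = -22533$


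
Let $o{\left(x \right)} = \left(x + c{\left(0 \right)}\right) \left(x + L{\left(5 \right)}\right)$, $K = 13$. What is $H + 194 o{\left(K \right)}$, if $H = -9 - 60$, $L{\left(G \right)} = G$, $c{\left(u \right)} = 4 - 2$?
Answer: $52311$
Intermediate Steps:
$c{\left(u \right)} = 2$
$o{\left(x \right)} = \left(2 + x\right) \left(5 + x\right)$ ($o{\left(x \right)} = \left(x + 2\right) \left(x + 5\right) = \left(2 + x\right) \left(5 + x\right)$)
$H = -69$ ($H = -9 - 60 = -69$)
$H + 194 o{\left(K \right)} = -69 + 194 \left(10 + 13^{2} + 7 \cdot 13\right) = -69 + 194 \left(10 + 169 + 91\right) = -69 + 194 \cdot 270 = -69 + 52380 = 52311$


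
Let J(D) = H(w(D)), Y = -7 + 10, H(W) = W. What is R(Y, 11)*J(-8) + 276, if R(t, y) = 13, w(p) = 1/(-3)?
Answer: 815/3 ≈ 271.67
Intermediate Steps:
w(p) = -⅓
Y = 3
J(D) = -⅓
R(Y, 11)*J(-8) + 276 = 13*(-⅓) + 276 = -13/3 + 276 = 815/3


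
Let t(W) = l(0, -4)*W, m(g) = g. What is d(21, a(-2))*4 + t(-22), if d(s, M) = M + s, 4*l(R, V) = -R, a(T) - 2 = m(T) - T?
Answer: 92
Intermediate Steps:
a(T) = 2 (a(T) = 2 + (T - T) = 2 + 0 = 2)
l(R, V) = -R/4 (l(R, V) = (-R)/4 = -R/4)
t(W) = 0 (t(W) = (-¼*0)*W = 0*W = 0)
d(21, a(-2))*4 + t(-22) = (2 + 21)*4 + 0 = 23*4 + 0 = 92 + 0 = 92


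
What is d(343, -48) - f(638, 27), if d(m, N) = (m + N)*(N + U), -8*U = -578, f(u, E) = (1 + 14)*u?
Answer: -9665/4 ≈ -2416.3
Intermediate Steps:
f(u, E) = 15*u
U = 289/4 (U = -1/8*(-578) = 289/4 ≈ 72.250)
d(m, N) = (289/4 + N)*(N + m) (d(m, N) = (m + N)*(N + 289/4) = (N + m)*(289/4 + N) = (289/4 + N)*(N + m))
d(343, -48) - f(638, 27) = ((-48)**2 + (289/4)*(-48) + (289/4)*343 - 48*343) - 15*638 = (2304 - 3468 + 99127/4 - 16464) - 1*9570 = 28615/4 - 9570 = -9665/4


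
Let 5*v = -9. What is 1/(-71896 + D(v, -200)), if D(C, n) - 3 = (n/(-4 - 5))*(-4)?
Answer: -9/647837 ≈ -1.3892e-5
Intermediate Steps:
v = -9/5 (v = (⅕)*(-9) = -9/5 ≈ -1.8000)
D(C, n) = 3 + 4*n/9 (D(C, n) = 3 + (n/(-4 - 5))*(-4) = 3 + (n/(-9))*(-4) = 3 + (n*(-⅑))*(-4) = 3 - n/9*(-4) = 3 + 4*n/9)
1/(-71896 + D(v, -200)) = 1/(-71896 + (3 + (4/9)*(-200))) = 1/(-71896 + (3 - 800/9)) = 1/(-71896 - 773/9) = 1/(-647837/9) = -9/647837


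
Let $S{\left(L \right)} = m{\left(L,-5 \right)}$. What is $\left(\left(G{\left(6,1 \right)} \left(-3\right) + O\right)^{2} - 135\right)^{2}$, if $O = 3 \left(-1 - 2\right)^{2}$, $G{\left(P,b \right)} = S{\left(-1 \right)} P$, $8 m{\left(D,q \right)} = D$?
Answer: $\frac{132917841}{256} \approx 5.1921 \cdot 10^{5}$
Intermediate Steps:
$m{\left(D,q \right)} = \frac{D}{8}$
$S{\left(L \right)} = \frac{L}{8}$
$G{\left(P,b \right)} = - \frac{P}{8}$ ($G{\left(P,b \right)} = \frac{1}{8} \left(-1\right) P = - \frac{P}{8}$)
$O = 27$ ($O = 3 \left(-3\right)^{2} = 3 \cdot 9 = 27$)
$\left(\left(G{\left(6,1 \right)} \left(-3\right) + O\right)^{2} - 135\right)^{2} = \left(\left(\left(- \frac{1}{8}\right) 6 \left(-3\right) + 27\right)^{2} - 135\right)^{2} = \left(\left(\left(- \frac{3}{4}\right) \left(-3\right) + 27\right)^{2} - 135\right)^{2} = \left(\left(\frac{9}{4} + 27\right)^{2} - 135\right)^{2} = \left(\left(\frac{117}{4}\right)^{2} - 135\right)^{2} = \left(\frac{13689}{16} - 135\right)^{2} = \left(\frac{11529}{16}\right)^{2} = \frac{132917841}{256}$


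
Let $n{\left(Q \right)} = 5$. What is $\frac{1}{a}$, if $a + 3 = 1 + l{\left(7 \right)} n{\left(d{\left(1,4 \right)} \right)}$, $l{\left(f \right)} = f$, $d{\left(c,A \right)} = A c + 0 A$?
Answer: $\frac{1}{33} \approx 0.030303$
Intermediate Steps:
$d{\left(c,A \right)} = A c$ ($d{\left(c,A \right)} = A c + 0 = A c$)
$a = 33$ ($a = -3 + \left(1 + 7 \cdot 5\right) = -3 + \left(1 + 35\right) = -3 + 36 = 33$)
$\frac{1}{a} = \frac{1}{33}$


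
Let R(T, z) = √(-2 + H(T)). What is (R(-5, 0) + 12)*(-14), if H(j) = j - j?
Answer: -168 - 14*I*√2 ≈ -168.0 - 19.799*I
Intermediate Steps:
H(j) = 0
R(T, z) = I*√2 (R(T, z) = √(-2 + 0) = √(-2) = I*√2)
(R(-5, 0) + 12)*(-14) = (I*√2 + 12)*(-14) = (12 + I*√2)*(-14) = -168 - 14*I*√2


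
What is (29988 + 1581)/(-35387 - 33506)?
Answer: -31569/68893 ≈ -0.45823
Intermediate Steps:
(29988 + 1581)/(-35387 - 33506) = 31569/(-68893) = 31569*(-1/68893) = -31569/68893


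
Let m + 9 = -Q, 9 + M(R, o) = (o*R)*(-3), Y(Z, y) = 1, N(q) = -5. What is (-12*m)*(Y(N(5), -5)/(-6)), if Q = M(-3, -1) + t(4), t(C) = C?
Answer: 10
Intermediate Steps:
M(R, o) = -9 - 3*R*o (M(R, o) = -9 + (o*R)*(-3) = -9 + (R*o)*(-3) = -9 - 3*R*o)
Q = -14 (Q = (-9 - 3*(-3)*(-1)) + 4 = (-9 - 9) + 4 = -18 + 4 = -14)
m = 5 (m = -9 - 1*(-14) = -9 + 14 = 5)
(-12*m)*(Y(N(5), -5)/(-6)) = (-12*5)*(1/(-6)) = -60*(-1)/6 = -60*(-⅙) = 10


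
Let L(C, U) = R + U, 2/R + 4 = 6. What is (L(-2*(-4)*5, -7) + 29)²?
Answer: 529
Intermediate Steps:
R = 1 (R = 2/(-4 + 6) = 2/2 = 2*(½) = 1)
L(C, U) = 1 + U
(L(-2*(-4)*5, -7) + 29)² = ((1 - 7) + 29)² = (-6 + 29)² = 23² = 529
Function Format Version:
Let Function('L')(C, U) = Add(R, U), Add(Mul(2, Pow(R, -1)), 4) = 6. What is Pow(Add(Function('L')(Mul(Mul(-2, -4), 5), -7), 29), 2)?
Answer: 529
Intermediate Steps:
R = 1 (R = Mul(2, Pow(Add(-4, 6), -1)) = Mul(2, Pow(2, -1)) = Mul(2, Rational(1, 2)) = 1)
Function('L')(C, U) = Add(1, U)
Pow(Add(Function('L')(Mul(Mul(-2, -4), 5), -7), 29), 2) = Pow(Add(Add(1, -7), 29), 2) = Pow(Add(-6, 29), 2) = Pow(23, 2) = 529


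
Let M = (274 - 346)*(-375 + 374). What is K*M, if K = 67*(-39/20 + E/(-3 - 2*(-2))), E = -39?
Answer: -987714/5 ≈ -1.9754e+5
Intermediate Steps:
K = -54873/20 (K = 67*(-39/20 - 39/(-3 - 2*(-2))) = 67*(-39*1/20 - 39/(-3 + 4)) = 67*(-39/20 - 39/1) = 67*(-39/20 - 39*1) = 67*(-39/20 - 39) = 67*(-819/20) = -54873/20 ≈ -2743.6)
M = 72 (M = -72*(-1) = 72)
K*M = -54873/20*72 = -987714/5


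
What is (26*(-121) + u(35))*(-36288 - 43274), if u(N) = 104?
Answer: 242027604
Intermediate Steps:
(26*(-121) + u(35))*(-36288 - 43274) = (26*(-121) + 104)*(-36288 - 43274) = (-3146 + 104)*(-79562) = -3042*(-79562) = 242027604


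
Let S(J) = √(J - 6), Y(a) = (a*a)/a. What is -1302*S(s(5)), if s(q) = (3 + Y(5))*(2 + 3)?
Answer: -1302*√34 ≈ -7591.9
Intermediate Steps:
Y(a) = a (Y(a) = a²/a = a)
s(q) = 40 (s(q) = (3 + 5)*(2 + 3) = 8*5 = 40)
S(J) = √(-6 + J)
-1302*S(s(5)) = -1302*√(-6 + 40) = -1302*√34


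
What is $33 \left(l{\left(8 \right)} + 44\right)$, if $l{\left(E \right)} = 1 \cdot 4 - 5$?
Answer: $1419$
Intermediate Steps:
$l{\left(E \right)} = -1$ ($l{\left(E \right)} = 4 - 5 = -1$)
$33 \left(l{\left(8 \right)} + 44\right) = 33 \left(-1 + 44\right) = 33 \cdot 43 = 1419$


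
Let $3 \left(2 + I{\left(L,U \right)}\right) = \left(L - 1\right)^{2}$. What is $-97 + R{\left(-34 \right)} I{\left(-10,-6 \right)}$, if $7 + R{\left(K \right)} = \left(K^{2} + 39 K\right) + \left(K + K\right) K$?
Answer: $\frac{245234}{3} \approx 81745.0$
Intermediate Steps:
$I{\left(L,U \right)} = -2 + \frac{\left(-1 + L\right)^{2}}{3}$ ($I{\left(L,U \right)} = -2 + \frac{\left(L - 1\right)^{2}}{3} = -2 + \frac{\left(-1 + L\right)^{2}}{3}$)
$R{\left(K \right)} = -7 + 3 K^{2} + 39 K$ ($R{\left(K \right)} = -7 + \left(\left(K^{2} + 39 K\right) + \left(K + K\right) K\right) = -7 + \left(\left(K^{2} + 39 K\right) + 2 K K\right) = -7 + \left(\left(K^{2} + 39 K\right) + 2 K^{2}\right) = -7 + \left(3 K^{2} + 39 K\right) = -7 + 3 K^{2} + 39 K$)
$-97 + R{\left(-34 \right)} I{\left(-10,-6 \right)} = -97 + \left(-7 + 3 \left(-34\right)^{2} + 39 \left(-34\right)\right) \left(-2 + \frac{\left(-1 - 10\right)^{2}}{3}\right) = -97 + \left(-7 + 3 \cdot 1156 - 1326\right) \left(-2 + \frac{\left(-11\right)^{2}}{3}\right) = -97 + \left(-7 + 3468 - 1326\right) \left(-2 + \frac{1}{3} \cdot 121\right) = -97 + 2135 \left(-2 + \frac{121}{3}\right) = -97 + 2135 \cdot \frac{115}{3} = -97 + \frac{245525}{3} = \frac{245234}{3}$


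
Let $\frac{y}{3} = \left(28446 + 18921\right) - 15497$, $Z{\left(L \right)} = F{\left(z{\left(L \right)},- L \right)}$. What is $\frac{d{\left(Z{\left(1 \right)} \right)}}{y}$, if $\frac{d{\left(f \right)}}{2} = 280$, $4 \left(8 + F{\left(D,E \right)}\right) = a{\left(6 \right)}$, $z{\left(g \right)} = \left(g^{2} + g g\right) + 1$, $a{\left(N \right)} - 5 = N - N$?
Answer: $\frac{56}{9561} \approx 0.0058571$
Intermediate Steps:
$a{\left(N \right)} = 5$ ($a{\left(N \right)} = 5 + \left(N - N\right) = 5 + 0 = 5$)
$z{\left(g \right)} = 1 + 2 g^{2}$ ($z{\left(g \right)} = \left(g^{2} + g^{2}\right) + 1 = 2 g^{2} + 1 = 1 + 2 g^{2}$)
$F{\left(D,E \right)} = - \frac{27}{4}$ ($F{\left(D,E \right)} = -8 + \frac{1}{4} \cdot 5 = -8 + \frac{5}{4} = - \frac{27}{4}$)
$Z{\left(L \right)} = - \frac{27}{4}$
$d{\left(f \right)} = 560$ ($d{\left(f \right)} = 2 \cdot 280 = 560$)
$y = 95610$ ($y = 3 \left(\left(28446 + 18921\right) - 15497\right) = 3 \left(47367 - 15497\right) = 3 \cdot 31870 = 95610$)
$\frac{d{\left(Z{\left(1 \right)} \right)}}{y} = \frac{560}{95610} = 560 \cdot \frac{1}{95610} = \frac{56}{9561}$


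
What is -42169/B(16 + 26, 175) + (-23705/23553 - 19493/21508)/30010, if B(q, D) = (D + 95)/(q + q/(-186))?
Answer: -9224287293908147297/1413823525429320 ≈ -6524.4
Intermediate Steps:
B(q, D) = 186*(95 + D)/(185*q) (B(q, D) = (95 + D)/(q + q*(-1/186)) = (95 + D)/(q - q/186) = (95 + D)/((185*q/186)) = (95 + D)*(186/(185*q)) = 186*(95 + D)/(185*q))
-42169/B(16 + 26, 175) + (-23705/23553 - 19493/21508)/30010 = -42169*185*(16 + 26)/(186*(95 + 175)) + (-23705/23553 - 19493/21508)/30010 = -42169/((186/185)*270/42) + (-23705*1/23553 - 19493*1/21508)*(1/30010) = -42169/((186/185)*(1/42)*270) + (-23705/23553 - 19493/21508)*(1/30010) = -42169/1674/259 - 968965769/506577924*1/30010 = -42169*259/1674 - 968965769/15202403499240 = -10921771/1674 - 968965769/15202403499240 = -9224287293908147297/1413823525429320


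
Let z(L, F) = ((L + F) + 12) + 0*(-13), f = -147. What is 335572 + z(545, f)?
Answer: 335982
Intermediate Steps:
z(L, F) = 12 + F + L (z(L, F) = ((F + L) + 12) + 0 = (12 + F + L) + 0 = 12 + F + L)
335572 + z(545, f) = 335572 + (12 - 147 + 545) = 335572 + 410 = 335982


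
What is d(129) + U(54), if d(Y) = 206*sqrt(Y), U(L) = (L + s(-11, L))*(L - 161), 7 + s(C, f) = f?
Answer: -10807 + 206*sqrt(129) ≈ -8467.3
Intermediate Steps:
s(C, f) = -7 + f
U(L) = (-161 + L)*(-7 + 2*L) (U(L) = (L + (-7 + L))*(L - 161) = (-7 + 2*L)*(-161 + L) = (-161 + L)*(-7 + 2*L))
d(129) + U(54) = 206*sqrt(129) + (1127 - 329*54 + 2*54**2) = 206*sqrt(129) + (1127 - 17766 + 2*2916) = 206*sqrt(129) + (1127 - 17766 + 5832) = 206*sqrt(129) - 10807 = -10807 + 206*sqrt(129)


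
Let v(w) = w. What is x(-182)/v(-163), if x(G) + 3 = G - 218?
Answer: 403/163 ≈ 2.4724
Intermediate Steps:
x(G) = -221 + G (x(G) = -3 + (G - 218) = -3 + (-218 + G) = -221 + G)
x(-182)/v(-163) = (-221 - 182)/(-163) = -403*(-1/163) = 403/163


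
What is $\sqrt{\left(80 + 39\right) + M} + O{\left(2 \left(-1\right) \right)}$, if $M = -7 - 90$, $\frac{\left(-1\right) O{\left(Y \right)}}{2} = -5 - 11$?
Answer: $32 + \sqrt{22} \approx 36.69$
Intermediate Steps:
$O{\left(Y \right)} = 32$ ($O{\left(Y \right)} = - 2 \left(-5 - 11\right) = \left(-2\right) \left(-16\right) = 32$)
$M = -97$
$\sqrt{\left(80 + 39\right) + M} + O{\left(2 \left(-1\right) \right)} = \sqrt{\left(80 + 39\right) - 97} + 32 = \sqrt{119 - 97} + 32 = \sqrt{22} + 32 = 32 + \sqrt{22}$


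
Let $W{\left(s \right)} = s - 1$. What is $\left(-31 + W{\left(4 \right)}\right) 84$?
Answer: $-2352$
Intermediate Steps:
$W{\left(s \right)} = -1 + s$
$\left(-31 + W{\left(4 \right)}\right) 84 = \left(-31 + \left(-1 + 4\right)\right) 84 = \left(-31 + 3\right) 84 = \left(-28\right) 84 = -2352$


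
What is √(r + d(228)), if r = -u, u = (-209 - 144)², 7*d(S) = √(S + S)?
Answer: √(-6105841 + 14*√114)/7 ≈ 353.0*I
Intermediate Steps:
d(S) = √2*√S/7 (d(S) = √(S + S)/7 = √(2*S)/7 = (√2*√S)/7 = √2*√S/7)
u = 124609 (u = (-353)² = 124609)
r = -124609 (r = -1*124609 = -124609)
√(r + d(228)) = √(-124609 + √2*√228/7) = √(-124609 + √2*(2*√57)/7) = √(-124609 + 2*√114/7)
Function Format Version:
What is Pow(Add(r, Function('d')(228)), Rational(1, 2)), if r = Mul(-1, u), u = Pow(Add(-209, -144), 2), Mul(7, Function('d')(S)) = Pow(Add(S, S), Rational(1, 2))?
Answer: Mul(Rational(1, 7), Pow(Add(-6105841, Mul(14, Pow(114, Rational(1, 2)))), Rational(1, 2))) ≈ Mul(353.00, I)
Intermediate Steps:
Function('d')(S) = Mul(Rational(1, 7), Pow(2, Rational(1, 2)), Pow(S, Rational(1, 2))) (Function('d')(S) = Mul(Rational(1, 7), Pow(Add(S, S), Rational(1, 2))) = Mul(Rational(1, 7), Pow(Mul(2, S), Rational(1, 2))) = Mul(Rational(1, 7), Mul(Pow(2, Rational(1, 2)), Pow(S, Rational(1, 2)))) = Mul(Rational(1, 7), Pow(2, Rational(1, 2)), Pow(S, Rational(1, 2))))
u = 124609 (u = Pow(-353, 2) = 124609)
r = -124609 (r = Mul(-1, 124609) = -124609)
Pow(Add(r, Function('d')(228)), Rational(1, 2)) = Pow(Add(-124609, Mul(Rational(1, 7), Pow(2, Rational(1, 2)), Pow(228, Rational(1, 2)))), Rational(1, 2)) = Pow(Add(-124609, Mul(Rational(1, 7), Pow(2, Rational(1, 2)), Mul(2, Pow(57, Rational(1, 2))))), Rational(1, 2)) = Pow(Add(-124609, Mul(Rational(2, 7), Pow(114, Rational(1, 2)))), Rational(1, 2))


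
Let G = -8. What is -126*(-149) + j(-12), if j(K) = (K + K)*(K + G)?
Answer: 19254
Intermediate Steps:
j(K) = 2*K*(-8 + K) (j(K) = (K + K)*(K - 8) = (2*K)*(-8 + K) = 2*K*(-8 + K))
-126*(-149) + j(-12) = -126*(-149) + 2*(-12)*(-8 - 12) = 18774 + 2*(-12)*(-20) = 18774 + 480 = 19254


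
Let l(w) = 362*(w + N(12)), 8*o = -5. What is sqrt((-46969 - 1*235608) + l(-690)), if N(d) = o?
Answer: I*sqrt(2130333)/2 ≈ 729.78*I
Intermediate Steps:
o = -5/8 (o = (1/8)*(-5) = -5/8 ≈ -0.62500)
N(d) = -5/8
l(w) = -905/4 + 362*w (l(w) = 362*(w - 5/8) = 362*(-5/8 + w) = -905/4 + 362*w)
sqrt((-46969 - 1*235608) + l(-690)) = sqrt((-46969 - 1*235608) + (-905/4 + 362*(-690))) = sqrt((-46969 - 235608) + (-905/4 - 249780)) = sqrt(-282577 - 1000025/4) = sqrt(-2130333/4) = I*sqrt(2130333)/2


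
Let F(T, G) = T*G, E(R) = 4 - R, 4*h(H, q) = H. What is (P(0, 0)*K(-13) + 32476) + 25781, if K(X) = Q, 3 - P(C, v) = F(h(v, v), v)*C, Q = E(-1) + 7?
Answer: 58293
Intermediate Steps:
h(H, q) = H/4
F(T, G) = G*T
Q = 12 (Q = (4 - 1*(-1)) + 7 = (4 + 1) + 7 = 5 + 7 = 12)
P(C, v) = 3 - C*v**2/4 (P(C, v) = 3 - v*(v/4)*C = 3 - v**2/4*C = 3 - C*v**2/4)
K(X) = 12
(P(0, 0)*K(-13) + 32476) + 25781 = ((3 - 1/4*0*0**2)*12 + 32476) + 25781 = ((3 - 1/4*0*0)*12 + 32476) + 25781 = ((3 + 0)*12 + 32476) + 25781 = (3*12 + 32476) + 25781 = (36 + 32476) + 25781 = 32512 + 25781 = 58293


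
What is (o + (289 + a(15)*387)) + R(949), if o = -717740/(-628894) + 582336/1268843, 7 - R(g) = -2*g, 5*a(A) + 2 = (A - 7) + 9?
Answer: 1339229363520057/398983874821 ≈ 3356.6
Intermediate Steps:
a(A) = A/5 (a(A) = -⅖ + ((A - 7) + 9)/5 = -⅖ + ((-7 + A) + 9)/5 = -⅖ + (2 + A)/5 = -⅖ + (⅖ + A/5) = A/5)
R(g) = 7 + 2*g (R(g) = 7 - (-2)*g = 7 + 2*g)
o = 638463495602/398983874821 (o = -717740*(-1/628894) + 582336*(1/1268843) = 358870/314447 + 582336/1268843 = 638463495602/398983874821 ≈ 1.6002)
(o + (289 + a(15)*387)) + R(949) = (638463495602/398983874821 + (289 + ((⅕)*15)*387)) + (7 + 2*949) = (638463495602/398983874821 + (289 + 3*387)) + (7 + 1898) = (638463495602/398983874821 + (289 + 1161)) + 1905 = (638463495602/398983874821 + 1450) + 1905 = 579165081986052/398983874821 + 1905 = 1339229363520057/398983874821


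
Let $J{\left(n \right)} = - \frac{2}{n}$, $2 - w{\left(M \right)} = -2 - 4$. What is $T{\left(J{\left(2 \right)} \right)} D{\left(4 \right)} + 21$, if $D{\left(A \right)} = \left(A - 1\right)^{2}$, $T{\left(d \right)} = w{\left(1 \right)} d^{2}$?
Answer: $93$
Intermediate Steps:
$w{\left(M \right)} = 8$ ($w{\left(M \right)} = 2 - \left(-2 - 4\right) = 2 - -6 = 2 + 6 = 8$)
$T{\left(d \right)} = 8 d^{2}$
$D{\left(A \right)} = \left(-1 + A\right)^{2}$
$T{\left(J{\left(2 \right)} \right)} D{\left(4 \right)} + 21 = 8 \left(- \frac{2}{2}\right)^{2} \left(-1 + 4\right)^{2} + 21 = 8 \left(\left(-2\right) \frac{1}{2}\right)^{2} \cdot 3^{2} + 21 = 8 \left(-1\right)^{2} \cdot 9 + 21 = 8 \cdot 1 \cdot 9 + 21 = 8 \cdot 9 + 21 = 72 + 21 = 93$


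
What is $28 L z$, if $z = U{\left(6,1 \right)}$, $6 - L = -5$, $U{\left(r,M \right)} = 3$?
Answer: $924$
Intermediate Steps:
$L = 11$ ($L = 6 - -5 = 6 + 5 = 11$)
$z = 3$
$28 L z = 28 \cdot 11 \cdot 3 = 308 \cdot 3 = 924$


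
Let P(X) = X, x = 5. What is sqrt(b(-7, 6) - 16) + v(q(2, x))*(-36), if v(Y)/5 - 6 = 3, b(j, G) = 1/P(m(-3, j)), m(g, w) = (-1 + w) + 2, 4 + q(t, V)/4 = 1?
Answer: -1620 + I*sqrt(582)/6 ≈ -1620.0 + 4.0208*I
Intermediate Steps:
q(t, V) = -12 (q(t, V) = -16 + 4*1 = -16 + 4 = -12)
m(g, w) = 1 + w
b(j, G) = 1/(1 + j)
v(Y) = 45 (v(Y) = 30 + 5*3 = 30 + 15 = 45)
sqrt(b(-7, 6) - 16) + v(q(2, x))*(-36) = sqrt(1/(1 - 7) - 16) + 45*(-36) = sqrt(1/(-6) - 16) - 1620 = sqrt(-1/6 - 16) - 1620 = sqrt(-97/6) - 1620 = I*sqrt(582)/6 - 1620 = -1620 + I*sqrt(582)/6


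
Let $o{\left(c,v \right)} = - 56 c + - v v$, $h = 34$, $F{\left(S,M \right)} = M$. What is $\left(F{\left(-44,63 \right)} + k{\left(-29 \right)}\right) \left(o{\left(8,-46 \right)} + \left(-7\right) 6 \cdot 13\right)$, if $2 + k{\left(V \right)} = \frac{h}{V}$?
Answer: $- \frac{5395850}{29} \approx -1.8606 \cdot 10^{5}$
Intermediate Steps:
$o{\left(c,v \right)} = - v^{2} - 56 c$ ($o{\left(c,v \right)} = - 56 c - v^{2} = - v^{2} - 56 c$)
$k{\left(V \right)} = -2 + \frac{34}{V}$
$\left(F{\left(-44,63 \right)} + k{\left(-29 \right)}\right) \left(o{\left(8,-46 \right)} + \left(-7\right) 6 \cdot 13\right) = \left(63 - \left(2 - \frac{34}{-29}\right)\right) \left(\left(- \left(-46\right)^{2} - 448\right) + \left(-7\right) 6 \cdot 13\right) = \left(63 + \left(-2 + 34 \left(- \frac{1}{29}\right)\right)\right) \left(\left(\left(-1\right) 2116 - 448\right) - 546\right) = \left(63 - \frac{92}{29}\right) \left(\left(-2116 - 448\right) - 546\right) = \left(63 - \frac{92}{29}\right) \left(-2564 - 546\right) = \frac{1735}{29} \left(-3110\right) = - \frac{5395850}{29}$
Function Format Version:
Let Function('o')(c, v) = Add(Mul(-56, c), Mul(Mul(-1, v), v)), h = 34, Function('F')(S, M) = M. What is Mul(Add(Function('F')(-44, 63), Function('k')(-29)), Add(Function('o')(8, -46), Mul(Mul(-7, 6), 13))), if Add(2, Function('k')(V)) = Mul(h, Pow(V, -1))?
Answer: Rational(-5395850, 29) ≈ -1.8606e+5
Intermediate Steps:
Function('o')(c, v) = Add(Mul(-1, Pow(v, 2)), Mul(-56, c)) (Function('o')(c, v) = Add(Mul(-56, c), Mul(-1, Pow(v, 2))) = Add(Mul(-1, Pow(v, 2)), Mul(-56, c)))
Function('k')(V) = Add(-2, Mul(34, Pow(V, -1)))
Mul(Add(Function('F')(-44, 63), Function('k')(-29)), Add(Function('o')(8, -46), Mul(Mul(-7, 6), 13))) = Mul(Add(63, Add(-2, Mul(34, Pow(-29, -1)))), Add(Add(Mul(-1, Pow(-46, 2)), Mul(-56, 8)), Mul(Mul(-7, 6), 13))) = Mul(Add(63, Add(-2, Mul(34, Rational(-1, 29)))), Add(Add(Mul(-1, 2116), -448), Mul(-42, 13))) = Mul(Add(63, Add(-2, Rational(-34, 29))), Add(Add(-2116, -448), -546)) = Mul(Add(63, Rational(-92, 29)), Add(-2564, -546)) = Mul(Rational(1735, 29), -3110) = Rational(-5395850, 29)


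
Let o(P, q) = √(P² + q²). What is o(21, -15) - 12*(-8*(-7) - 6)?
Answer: -600 + 3*√74 ≈ -574.19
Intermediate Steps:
o(21, -15) - 12*(-8*(-7) - 6) = √(21² + (-15)²) - 12*(-8*(-7) - 6) = √(441 + 225) - 12*(56 - 6) = √666 - 12*50 = 3*√74 - 600 = -600 + 3*√74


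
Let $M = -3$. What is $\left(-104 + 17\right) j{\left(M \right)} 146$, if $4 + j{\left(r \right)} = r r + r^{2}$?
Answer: $-177828$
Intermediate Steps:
$j{\left(r \right)} = -4 + 2 r^{2}$ ($j{\left(r \right)} = -4 + \left(r r + r^{2}\right) = -4 + \left(r^{2} + r^{2}\right) = -4 + 2 r^{2}$)
$\left(-104 + 17\right) j{\left(M \right)} 146 = \left(-104 + 17\right) \left(-4 + 2 \left(-3\right)^{2}\right) 146 = - 87 \left(-4 + 2 \cdot 9\right) 146 = - 87 \left(-4 + 18\right) 146 = \left(-87\right) 14 \cdot 146 = \left(-1218\right) 146 = -177828$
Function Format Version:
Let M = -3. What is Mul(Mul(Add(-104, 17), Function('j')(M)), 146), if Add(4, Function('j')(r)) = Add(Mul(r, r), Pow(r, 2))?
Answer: -177828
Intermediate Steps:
Function('j')(r) = Add(-4, Mul(2, Pow(r, 2))) (Function('j')(r) = Add(-4, Add(Mul(r, r), Pow(r, 2))) = Add(-4, Add(Pow(r, 2), Pow(r, 2))) = Add(-4, Mul(2, Pow(r, 2))))
Mul(Mul(Add(-104, 17), Function('j')(M)), 146) = Mul(Mul(Add(-104, 17), Add(-4, Mul(2, Pow(-3, 2)))), 146) = Mul(Mul(-87, Add(-4, Mul(2, 9))), 146) = Mul(Mul(-87, Add(-4, 18)), 146) = Mul(Mul(-87, 14), 146) = Mul(-1218, 146) = -177828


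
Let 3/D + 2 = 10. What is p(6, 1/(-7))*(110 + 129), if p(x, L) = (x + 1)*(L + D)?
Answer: 3107/8 ≈ 388.38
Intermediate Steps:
D = 3/8 (D = 3/(-2 + 10) = 3/8 ≈ 0.37500)
p(x, L) = (1 + x)*(3/8 + L) (p(x, L) = (x + 1)*(L + 3/8) = (1 + x)*(3/8 + L))
p(6, 1/(-7))*(110 + 129) = (3/8 + 1/(-7) + (3/8)*6 + 6/(-7))*(110 + 129) = (3/8 - ⅐ + 9/4 - ⅐*6)*239 = (3/8 - ⅐ + 9/4 - 6/7)*239 = (13/8)*239 = 3107/8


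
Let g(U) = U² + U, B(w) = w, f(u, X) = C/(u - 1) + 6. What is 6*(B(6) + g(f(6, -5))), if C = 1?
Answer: 7596/25 ≈ 303.84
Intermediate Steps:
f(u, X) = 6 + 1/(-1 + u) (f(u, X) = 1/(u - 1) + 6 = 1/(-1 + u) + 6 = 6 + 1/(-1 + u))
g(U) = U + U²
6*(B(6) + g(f(6, -5))) = 6*(6 + ((-5 + 6*6)/(-1 + 6))*(1 + (-5 + 6*6)/(-1 + 6))) = 6*(6 + ((-5 + 36)/5)*(1 + (-5 + 36)/5)) = 6*(6 + ((⅕)*31)*(1 + (⅕)*31)) = 6*(6 + 31*(1 + 31/5)/5) = 6*(6 + (31/5)*(36/5)) = 6*(6 + 1116/25) = 6*(1266/25) = 7596/25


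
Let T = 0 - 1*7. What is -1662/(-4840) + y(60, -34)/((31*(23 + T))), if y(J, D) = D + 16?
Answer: 46077/150040 ≈ 0.30710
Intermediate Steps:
T = -7 (T = 0 - 7 = -7)
y(J, D) = 16 + D
-1662/(-4840) + y(60, -34)/((31*(23 + T))) = -1662/(-4840) + (16 - 34)/((31*(23 - 7))) = -1662*(-1/4840) - 18/(31*16) = 831/2420 - 18/496 = 831/2420 - 18*1/496 = 831/2420 - 9/248 = 46077/150040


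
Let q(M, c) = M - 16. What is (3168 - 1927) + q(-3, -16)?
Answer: 1222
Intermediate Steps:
q(M, c) = -16 + M
(3168 - 1927) + q(-3, -16) = (3168 - 1927) + (-16 - 3) = 1241 - 19 = 1222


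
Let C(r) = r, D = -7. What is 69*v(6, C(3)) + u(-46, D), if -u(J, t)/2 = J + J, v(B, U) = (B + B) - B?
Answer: 598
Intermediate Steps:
v(B, U) = B (v(B, U) = 2*B - B = B)
u(J, t) = -4*J (u(J, t) = -2*(J + J) = -4*J)
69*v(6, C(3)) + u(-46, D) = 69*6 - 4*(-46) = 414 + 184 = 598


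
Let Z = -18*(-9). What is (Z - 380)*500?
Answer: -109000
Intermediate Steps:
Z = 162
(Z - 380)*500 = (162 - 380)*500 = -218*500 = -109000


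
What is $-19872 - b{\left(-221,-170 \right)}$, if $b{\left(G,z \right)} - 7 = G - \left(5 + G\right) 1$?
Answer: $-19874$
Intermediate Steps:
$b{\left(G,z \right)} = 2$ ($b{\left(G,z \right)} = 7 + \left(G - \left(5 + G\right) 1\right) = 7 + \left(G - \left(5 + G\right)\right) = 7 - 5 = 2$)
$-19872 - b{\left(-221,-170 \right)} = -19872 - 2 = -19874$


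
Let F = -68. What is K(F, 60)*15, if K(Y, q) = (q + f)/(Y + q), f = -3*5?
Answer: -675/8 ≈ -84.375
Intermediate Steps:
f = -15
K(Y, q) = (-15 + q)/(Y + q) (K(Y, q) = (q - 15)/(Y + q) = (-15 + q)/(Y + q))
K(F, 60)*15 = ((-15 + 60)/(-68 + 60))*15 = (45/(-8))*15 = -1/8*45*15 = -45/8*15 = -675/8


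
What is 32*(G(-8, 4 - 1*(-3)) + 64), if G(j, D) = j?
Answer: 1792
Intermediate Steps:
32*(G(-8, 4 - 1*(-3)) + 64) = 32*(-8 + 64) = 32*56 = 1792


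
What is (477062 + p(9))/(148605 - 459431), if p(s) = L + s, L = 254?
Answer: -477325/310826 ≈ -1.5357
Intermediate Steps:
p(s) = 254 + s
(477062 + p(9))/(148605 - 459431) = (477062 + (254 + 9))/(148605 - 459431) = (477062 + 263)/(-310826) = 477325*(-1/310826) = -477325/310826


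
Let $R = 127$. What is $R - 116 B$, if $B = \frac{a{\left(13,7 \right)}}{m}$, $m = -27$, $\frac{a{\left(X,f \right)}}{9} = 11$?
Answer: $\frac{1657}{3} \approx 552.33$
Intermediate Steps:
$a{\left(X,f \right)} = 99$ ($a{\left(X,f \right)} = 9 \cdot 11 = 99$)
$B = - \frac{11}{3}$ ($B = \frac{99}{-27} = 99 \left(- \frac{1}{27}\right) = - \frac{11}{3} \approx -3.6667$)
$R - 116 B = 127 - - \frac{1276}{3} = 127 + \frac{1276}{3} = \frac{1657}{3}$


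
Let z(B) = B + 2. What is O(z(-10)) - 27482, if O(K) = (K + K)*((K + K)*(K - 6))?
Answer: -31066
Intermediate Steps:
z(B) = 2 + B
O(K) = 4*K²*(-6 + K) (O(K) = (2*K)*((2*K)*(-6 + K)) = (2*K)*(2*K*(-6 + K)) = 4*K²*(-6 + K))
O(z(-10)) - 27482 = 4*(2 - 10)²*(-6 + (2 - 10)) - 27482 = 4*(-8)²*(-6 - 8) - 27482 = 4*64*(-14) - 27482 = -3584 - 27482 = -31066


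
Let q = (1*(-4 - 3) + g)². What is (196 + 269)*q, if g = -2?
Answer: 37665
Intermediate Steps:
q = 81 (q = (1*(-4 - 3) - 2)² = (1*(-7) - 2)² = (-7 - 2)² = (-9)² = 81)
(196 + 269)*q = (196 + 269)*81 = 465*81 = 37665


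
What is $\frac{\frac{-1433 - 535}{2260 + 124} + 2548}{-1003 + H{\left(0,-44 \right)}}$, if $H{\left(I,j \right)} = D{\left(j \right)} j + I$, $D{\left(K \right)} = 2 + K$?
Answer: $\frac{379529}{125905} \approx 3.0144$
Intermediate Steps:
$H{\left(I,j \right)} = I + j \left(2 + j\right)$ ($H{\left(I,j \right)} = \left(2 + j\right) j + I = j \left(2 + j\right) + I = I + j \left(2 + j\right)$)
$\frac{\frac{-1433 - 535}{2260 + 124} + 2548}{-1003 + H{\left(0,-44 \right)}} = \frac{\frac{-1433 - 535}{2260 + 124} + 2548}{-1003 + \left(0 - 44 \left(2 - 44\right)\right)} = \frac{- \frac{1968}{2384} + 2548}{-1003 + \left(0 - -1848\right)} = \frac{\left(-1968\right) \frac{1}{2384} + 2548}{-1003 + \left(0 + 1848\right)} = \frac{- \frac{123}{149} + 2548}{-1003 + 1848} = \frac{379529}{149 \cdot 845} = \frac{379529}{149} \cdot \frac{1}{845} = \frac{379529}{125905}$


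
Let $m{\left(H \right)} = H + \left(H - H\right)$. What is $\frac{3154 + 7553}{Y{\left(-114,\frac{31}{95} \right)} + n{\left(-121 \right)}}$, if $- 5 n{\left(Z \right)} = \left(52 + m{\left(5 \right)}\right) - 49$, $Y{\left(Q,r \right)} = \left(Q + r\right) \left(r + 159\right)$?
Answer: $- \frac{32210225}{54489368} \approx -0.59113$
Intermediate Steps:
$Y{\left(Q,r \right)} = \left(159 + r\right) \left(Q + r\right)$ ($Y{\left(Q,r \right)} = \left(Q + r\right) \left(159 + r\right) = \left(159 + r\right) \left(Q + r\right)$)
$m{\left(H \right)} = H$ ($m{\left(H \right)} = H + 0 = H$)
$n{\left(Z \right)} = - \frac{8}{5}$ ($n{\left(Z \right)} = - \frac{\left(52 + 5\right) - 49}{5} = - \frac{57 - 49}{5} = \left(- \frac{1}{5}\right) 8 = - \frac{8}{5}$)
$\frac{3154 + 7553}{Y{\left(-114,\frac{31}{95} \right)} + n{\left(-121 \right)}} = \frac{3154 + 7553}{\left(\left(\frac{31}{95}\right)^{2} + 159 \left(-114\right) + 159 \cdot \frac{31}{95} - 114 \cdot \frac{31}{95}\right) - \frac{8}{5}} = \frac{10707}{\left(\left(31 \cdot \frac{1}{95}\right)^{2} - 18126 + 159 \cdot 31 \cdot \frac{1}{95} - 114 \cdot 31 \cdot \frac{1}{95}\right) - \frac{8}{5}} = \frac{10707}{\left(\left(\frac{31}{95}\right)^{2} - 18126 + 159 \cdot \frac{31}{95} - \frac{186}{5}\right) - \frac{8}{5}} = \frac{10707}{\left(\frac{961}{9025} - 18126 + \frac{4929}{95} - \frac{186}{5}\right) - \frac{8}{5}} = \frac{10707}{- \frac{163453664}{9025} - \frac{8}{5}} = \frac{10707}{- \frac{163468104}{9025}} = 10707 \left(- \frac{9025}{163468104}\right) = - \frac{32210225}{54489368}$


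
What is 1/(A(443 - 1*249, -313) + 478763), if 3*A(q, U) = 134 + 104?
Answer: 3/1436527 ≈ 2.0884e-6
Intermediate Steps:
A(q, U) = 238/3 (A(q, U) = (134 + 104)/3 = (1/3)*238 = 238/3)
1/(A(443 - 1*249, -313) + 478763) = 1/(238/3 + 478763) = 1/(1436527/3) = 3/1436527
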